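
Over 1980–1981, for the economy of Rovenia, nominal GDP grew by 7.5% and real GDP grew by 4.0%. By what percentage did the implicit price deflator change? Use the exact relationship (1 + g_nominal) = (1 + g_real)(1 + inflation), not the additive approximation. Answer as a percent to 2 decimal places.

(1 + g_nom) = (1 + g_real)(1 + π), so π = 1.0750 / 1.0400 − 1 = 0.03365.

3.37%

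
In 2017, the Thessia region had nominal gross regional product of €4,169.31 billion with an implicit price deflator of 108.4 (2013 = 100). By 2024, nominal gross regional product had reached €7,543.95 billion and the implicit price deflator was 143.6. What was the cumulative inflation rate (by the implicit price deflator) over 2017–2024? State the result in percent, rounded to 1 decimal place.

Price-level change = 143.6 / 108.4 − 1 = 0.3247.

32.5%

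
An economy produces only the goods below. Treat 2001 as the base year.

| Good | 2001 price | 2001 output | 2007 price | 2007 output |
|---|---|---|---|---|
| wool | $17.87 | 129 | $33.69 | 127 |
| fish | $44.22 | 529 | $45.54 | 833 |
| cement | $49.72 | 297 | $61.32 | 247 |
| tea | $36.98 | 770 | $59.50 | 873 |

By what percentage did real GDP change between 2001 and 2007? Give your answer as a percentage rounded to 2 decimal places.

Real GDP 2001 = Nominal GDP 2001 = 17.87·129 + 44.22·529 + 49.72·297 + 36.98·770 = 68939.05.
Real GDP 2007 (at 2001 prices) = 17.87·127 + 44.22·833 + 49.72·247 + 36.98·873 = 83669.13.
Real growth = 83669.13/68939.05 − 1 = 0.2137.

21.37%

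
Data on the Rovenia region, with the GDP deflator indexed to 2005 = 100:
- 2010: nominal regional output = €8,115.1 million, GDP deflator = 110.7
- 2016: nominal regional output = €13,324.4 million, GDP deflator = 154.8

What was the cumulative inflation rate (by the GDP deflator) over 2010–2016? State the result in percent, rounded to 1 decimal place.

39.8%

Price-level change = 154.8 / 110.7 − 1 = 0.3984.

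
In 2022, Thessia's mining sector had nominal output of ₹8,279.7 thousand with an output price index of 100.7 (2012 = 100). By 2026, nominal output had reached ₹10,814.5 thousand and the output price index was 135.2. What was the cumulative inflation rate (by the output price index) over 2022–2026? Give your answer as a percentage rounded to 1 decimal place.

Price-level change = 135.2 / 100.7 − 1 = 0.3426.

34.3%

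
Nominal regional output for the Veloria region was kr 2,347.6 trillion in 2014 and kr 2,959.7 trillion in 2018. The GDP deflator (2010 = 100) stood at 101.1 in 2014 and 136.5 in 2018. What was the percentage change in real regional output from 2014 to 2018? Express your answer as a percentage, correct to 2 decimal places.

Deflate each year: 2014 → 2347.6/1.011 = 2322.06; 2018 → 2959.7/1.365 = 2168.28.
So real regional output changed by 2168.28/2322.06 − 1 = -0.0662, i.e. -6.62%.

-6.62%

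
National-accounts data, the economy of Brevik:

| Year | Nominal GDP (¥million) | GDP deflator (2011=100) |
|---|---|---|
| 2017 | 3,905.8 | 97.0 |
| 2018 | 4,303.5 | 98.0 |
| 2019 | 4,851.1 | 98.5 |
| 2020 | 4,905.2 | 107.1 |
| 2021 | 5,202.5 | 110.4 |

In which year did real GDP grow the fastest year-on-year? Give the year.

2019

2018: real = 4303.5/0.980 = 4391.33; growth vs 2017 (4026.60) = 9.06%.
2019: real = 4851.1/0.985 = 4924.97; growth vs 2018 (4391.33) = 12.15%.
2020: real = 4905.2/1.071 = 4580.02; growth vs 2019 (4924.97) = -7.00%.
2021: real = 5202.5/1.104 = 4712.41; growth vs 2020 (4580.02) = 2.89%.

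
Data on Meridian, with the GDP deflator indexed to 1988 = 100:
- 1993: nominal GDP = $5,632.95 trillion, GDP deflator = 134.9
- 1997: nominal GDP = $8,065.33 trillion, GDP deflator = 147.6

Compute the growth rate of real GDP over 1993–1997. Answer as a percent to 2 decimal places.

30.86%

Deflate each year: 1993 → 5632.95/1.349 = 4175.65; 1997 → 8065.33/1.476 = 5464.32.
So real GDP changed by 5464.32/4175.65 − 1 = 0.3086, i.e. 30.86%.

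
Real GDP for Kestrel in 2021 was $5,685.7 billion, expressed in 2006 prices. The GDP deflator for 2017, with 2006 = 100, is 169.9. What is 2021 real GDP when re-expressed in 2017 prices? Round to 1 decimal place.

Real GDP in 2017 prices = Real GDP in 2006 prices × (P_2017/P_2006) = 5685.7 × 1.699 = 9660.00.

$9,660.0 billion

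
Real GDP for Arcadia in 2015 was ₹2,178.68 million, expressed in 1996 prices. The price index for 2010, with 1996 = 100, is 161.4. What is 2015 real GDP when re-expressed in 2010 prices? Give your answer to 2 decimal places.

₹3,516.39 million

Real GDP in 2010 prices = Real GDP in 1996 prices × (P_2010/P_1996) = 2178.68 × 1.614 = 3516.39.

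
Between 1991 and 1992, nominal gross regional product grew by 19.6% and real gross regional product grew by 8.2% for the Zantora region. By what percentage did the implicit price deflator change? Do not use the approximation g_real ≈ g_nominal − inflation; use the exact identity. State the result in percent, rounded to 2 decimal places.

10.54%

(1 + g_nom) = (1 + g_real)(1 + π), so π = 1.1960 / 1.0820 − 1 = 0.10536.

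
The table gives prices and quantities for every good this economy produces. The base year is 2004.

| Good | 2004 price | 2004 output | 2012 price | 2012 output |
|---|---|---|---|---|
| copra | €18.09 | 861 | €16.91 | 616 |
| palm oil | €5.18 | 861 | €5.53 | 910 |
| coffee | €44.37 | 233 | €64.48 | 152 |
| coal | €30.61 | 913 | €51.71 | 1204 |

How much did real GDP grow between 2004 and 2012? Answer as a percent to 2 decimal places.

1.95%

Real GDP 2004 = Nominal GDP 2004 = 18.09·861 + 5.18·861 + 44.37·233 + 30.61·913 = 58320.61.
Real GDP 2012 (at 2004 prices) = 18.09·616 + 5.18·910 + 44.37·152 + 30.61·1204 = 59455.92.
Real growth = 59455.92/58320.61 − 1 = 0.0195.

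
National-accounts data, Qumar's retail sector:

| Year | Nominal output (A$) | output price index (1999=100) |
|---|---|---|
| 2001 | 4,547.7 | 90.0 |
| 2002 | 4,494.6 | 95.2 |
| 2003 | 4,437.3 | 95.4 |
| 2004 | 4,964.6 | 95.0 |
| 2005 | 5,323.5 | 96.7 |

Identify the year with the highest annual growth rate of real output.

2002: real = 4494.6/0.952 = 4721.22; growth vs 2001 (5053.00) = -6.57%.
2003: real = 4437.3/0.954 = 4651.26; growth vs 2002 (4721.22) = -1.48%.
2004: real = 4964.6/0.950 = 5225.89; growth vs 2003 (4651.26) = 12.35%.
2005: real = 5323.5/0.967 = 5505.17; growth vs 2004 (5225.89) = 5.34%.

2004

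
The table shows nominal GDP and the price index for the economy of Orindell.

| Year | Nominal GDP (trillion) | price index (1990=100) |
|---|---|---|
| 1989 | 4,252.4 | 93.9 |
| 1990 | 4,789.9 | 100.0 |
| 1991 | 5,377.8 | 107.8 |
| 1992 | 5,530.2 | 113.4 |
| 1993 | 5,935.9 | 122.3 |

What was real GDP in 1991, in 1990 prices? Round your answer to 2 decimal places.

4,988.68 trillion

Real GDP 1991 = 5377.8 / 1.078 = 4988.68.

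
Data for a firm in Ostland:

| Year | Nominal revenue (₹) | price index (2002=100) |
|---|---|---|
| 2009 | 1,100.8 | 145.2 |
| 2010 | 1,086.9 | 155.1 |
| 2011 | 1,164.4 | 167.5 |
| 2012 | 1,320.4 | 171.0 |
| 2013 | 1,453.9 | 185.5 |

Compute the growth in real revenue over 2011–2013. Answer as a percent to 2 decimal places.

Real revenue 2011 = 1164.4/1.675 = 695.16.
Real revenue 2013 = 1453.9/1.855 = 783.77.
Change = 783.77/695.16 − 1 = 0.1275.

12.75%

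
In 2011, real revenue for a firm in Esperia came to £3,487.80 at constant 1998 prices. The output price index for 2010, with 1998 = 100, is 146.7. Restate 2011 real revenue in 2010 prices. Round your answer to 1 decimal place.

Real revenue in 2010 prices = Real revenue in 1998 prices × (P_2010/P_1998) = 3487.80 × 1.467 = 5116.60.

£5,116.6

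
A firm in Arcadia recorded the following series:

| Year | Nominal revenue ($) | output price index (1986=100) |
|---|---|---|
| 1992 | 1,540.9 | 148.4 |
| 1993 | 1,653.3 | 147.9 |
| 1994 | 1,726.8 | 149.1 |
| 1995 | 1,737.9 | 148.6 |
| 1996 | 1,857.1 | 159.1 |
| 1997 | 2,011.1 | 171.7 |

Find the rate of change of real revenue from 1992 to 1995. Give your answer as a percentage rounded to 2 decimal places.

12.63%

Real revenue 1992 = 1540.9/1.484 = 1038.34.
Real revenue 1995 = 1737.9/1.486 = 1169.52.
Change = 1169.52/1038.34 − 1 = 0.1263.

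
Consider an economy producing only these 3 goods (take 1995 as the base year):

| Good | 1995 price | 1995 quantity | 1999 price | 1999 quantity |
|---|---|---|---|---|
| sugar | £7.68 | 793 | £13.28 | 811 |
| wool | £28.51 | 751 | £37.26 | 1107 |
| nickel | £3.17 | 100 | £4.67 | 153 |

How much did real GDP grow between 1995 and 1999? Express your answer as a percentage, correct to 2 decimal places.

Real GDP 1995 = Nominal GDP 1995 = 7.68·793 + 28.51·751 + 3.17·100 = 27818.25.
Real GDP 1999 (at 1995 prices) = 7.68·811 + 28.51·1107 + 3.17·153 = 38274.06.
Real growth = 38274.06/27818.25 − 1 = 0.3759.

37.59%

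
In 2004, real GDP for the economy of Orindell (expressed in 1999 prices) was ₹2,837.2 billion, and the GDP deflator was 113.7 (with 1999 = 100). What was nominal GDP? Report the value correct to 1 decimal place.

Nominal GDP = Real × (GDP deflator/100) = 2837.2 × 1.137 = 3225.90.

₹3,225.9 billion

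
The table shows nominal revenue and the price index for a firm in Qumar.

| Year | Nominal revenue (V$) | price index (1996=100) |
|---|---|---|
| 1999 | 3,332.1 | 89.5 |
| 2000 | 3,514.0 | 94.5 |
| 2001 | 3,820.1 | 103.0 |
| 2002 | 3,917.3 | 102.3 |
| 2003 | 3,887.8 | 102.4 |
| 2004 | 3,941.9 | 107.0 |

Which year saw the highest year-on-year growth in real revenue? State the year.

2002

2000: real = 3514.0/0.945 = 3718.52; growth vs 1999 (3723.02) = -0.12%.
2001: real = 3820.1/1.030 = 3708.83; growth vs 2000 (3718.52) = -0.26%.
2002: real = 3917.3/1.023 = 3829.23; growth vs 2001 (3708.83) = 3.25%.
2003: real = 3887.8/1.024 = 3796.68; growth vs 2002 (3829.23) = -0.85%.
2004: real = 3941.9/1.070 = 3684.02; growth vs 2003 (3796.68) = -2.97%.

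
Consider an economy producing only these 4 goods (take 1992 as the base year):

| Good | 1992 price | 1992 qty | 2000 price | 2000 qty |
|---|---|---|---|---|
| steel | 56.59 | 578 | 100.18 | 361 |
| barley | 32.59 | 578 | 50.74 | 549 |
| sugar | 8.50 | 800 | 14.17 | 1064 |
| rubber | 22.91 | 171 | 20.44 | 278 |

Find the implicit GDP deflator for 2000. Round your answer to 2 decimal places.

157.78

Nominal GDP 2000 = 100.18·361 + 50.74·549 + 14.17·1064 + 20.44·278 = 84780.44.
Real GDP 2000 (at 1992 prices) = 56.59·361 + 32.59·549 + 8.50·1064 + 22.91·278 = 53733.88.
Deflator = Nominal/Real × 100 = 84780.44/53733.88 × 100 = 157.778.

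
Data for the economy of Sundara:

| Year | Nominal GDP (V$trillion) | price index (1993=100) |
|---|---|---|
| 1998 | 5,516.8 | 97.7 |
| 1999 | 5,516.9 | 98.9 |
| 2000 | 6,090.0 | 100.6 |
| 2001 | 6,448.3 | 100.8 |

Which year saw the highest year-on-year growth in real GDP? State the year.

1999: real = 5516.9/0.989 = 5578.26; growth vs 1998 (5646.67) = -1.21%.
2000: real = 6090.0/1.006 = 6053.68; growth vs 1999 (5578.26) = 8.52%.
2001: real = 6448.3/1.008 = 6397.12; growth vs 2000 (6053.68) = 5.67%.

2000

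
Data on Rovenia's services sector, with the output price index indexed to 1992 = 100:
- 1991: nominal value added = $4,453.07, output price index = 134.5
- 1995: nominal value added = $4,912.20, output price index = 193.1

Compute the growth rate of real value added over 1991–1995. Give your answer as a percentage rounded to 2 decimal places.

-23.17%

Deflate each year: 1991 → 4453.07/1.345 = 3310.83; 1995 → 4912.20/1.931 = 2543.86.
So real value added changed by 2543.86/3310.83 − 1 = -0.2317, i.e. -23.17%.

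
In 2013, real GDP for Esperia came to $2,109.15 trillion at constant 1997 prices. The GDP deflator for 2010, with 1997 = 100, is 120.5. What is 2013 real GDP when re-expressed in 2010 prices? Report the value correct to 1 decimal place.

$2,541.5 trillion

Real GDP in 2010 prices = Real GDP in 1997 prices × (P_2010/P_1997) = 2109.15 × 1.205 = 2541.53.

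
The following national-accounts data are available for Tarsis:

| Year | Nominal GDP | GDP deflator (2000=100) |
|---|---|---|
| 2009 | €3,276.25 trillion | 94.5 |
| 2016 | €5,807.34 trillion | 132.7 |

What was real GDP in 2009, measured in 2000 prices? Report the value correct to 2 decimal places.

Real GDP = Nominal / (GDP deflator/100) = 3276.25 / 0.945 = 3466.93.

€3,466.93 trillion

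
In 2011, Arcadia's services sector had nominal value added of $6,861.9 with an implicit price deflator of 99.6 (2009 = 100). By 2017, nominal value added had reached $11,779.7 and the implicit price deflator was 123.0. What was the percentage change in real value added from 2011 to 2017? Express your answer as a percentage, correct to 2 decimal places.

39.01%

Real value added 2011 = 6861.9 / 0.996 = 6889.46.
Real value added 2017 = 11779.7 / 1.230 = 9576.99.
Real growth = 9576.99 / 6889.46 − 1 = 0.3901.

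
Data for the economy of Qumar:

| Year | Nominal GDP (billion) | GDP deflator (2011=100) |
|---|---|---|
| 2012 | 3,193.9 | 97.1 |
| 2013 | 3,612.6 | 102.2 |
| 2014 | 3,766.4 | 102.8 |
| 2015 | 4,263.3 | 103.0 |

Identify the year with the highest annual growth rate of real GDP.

2015

2013: real = 3612.6/1.022 = 3534.83; growth vs 2012 (3289.29) = 7.46%.
2014: real = 3766.4/1.028 = 3663.81; growth vs 2013 (3534.83) = 3.65%.
2015: real = 4263.3/1.030 = 4139.13; growth vs 2014 (3663.81) = 12.97%.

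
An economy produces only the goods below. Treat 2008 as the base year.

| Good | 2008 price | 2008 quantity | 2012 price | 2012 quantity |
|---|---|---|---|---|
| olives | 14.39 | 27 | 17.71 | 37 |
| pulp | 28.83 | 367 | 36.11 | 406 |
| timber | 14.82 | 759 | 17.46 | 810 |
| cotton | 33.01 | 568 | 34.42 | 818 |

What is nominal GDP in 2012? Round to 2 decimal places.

Nominal GDP 2012 = Σ (p_2012 × q_2012) = 17.71·37 + 36.11·406 + 17.46·810 + 34.42·818 = 57614.09.

57614.09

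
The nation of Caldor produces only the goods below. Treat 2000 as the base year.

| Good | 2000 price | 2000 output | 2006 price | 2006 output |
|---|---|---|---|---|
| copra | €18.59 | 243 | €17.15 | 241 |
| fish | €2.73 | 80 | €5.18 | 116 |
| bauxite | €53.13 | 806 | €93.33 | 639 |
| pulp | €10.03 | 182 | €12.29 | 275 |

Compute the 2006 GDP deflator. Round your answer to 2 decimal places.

163.24

Nominal GDP 2006 = 17.15·241 + 5.18·116 + 93.33·639 + 12.29·275 = 67751.65.
Real GDP 2006 (at 2000 prices) = 18.59·241 + 2.73·116 + 53.13·639 + 10.03·275 = 41505.19.
Deflator = Nominal/Real × 100 = 67751.65/41505.19 × 100 = 163.237.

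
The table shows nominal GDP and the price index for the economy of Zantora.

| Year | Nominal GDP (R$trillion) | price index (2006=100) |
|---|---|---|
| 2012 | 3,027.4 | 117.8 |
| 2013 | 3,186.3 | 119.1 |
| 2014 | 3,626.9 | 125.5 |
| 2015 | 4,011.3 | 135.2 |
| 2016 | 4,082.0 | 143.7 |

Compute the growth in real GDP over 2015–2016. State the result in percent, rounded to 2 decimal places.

Real GDP 2015 = 4011.3/1.352 = 2966.94.
Real GDP 2016 = 4082.0/1.437 = 2840.64.
Change = 2840.64/2966.94 − 1 = -0.0426.

-4.26%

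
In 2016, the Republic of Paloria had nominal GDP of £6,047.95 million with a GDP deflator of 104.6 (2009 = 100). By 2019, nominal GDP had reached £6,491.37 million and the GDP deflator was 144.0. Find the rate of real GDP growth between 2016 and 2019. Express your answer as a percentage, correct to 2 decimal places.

-22.04%

Real GDP 2016 = 6047.95 / 1.046 = 5781.98.
Real GDP 2019 = 6491.37 / 1.440 = 4507.90.
Real growth = 4507.90 / 5781.98 − 1 = -0.2204.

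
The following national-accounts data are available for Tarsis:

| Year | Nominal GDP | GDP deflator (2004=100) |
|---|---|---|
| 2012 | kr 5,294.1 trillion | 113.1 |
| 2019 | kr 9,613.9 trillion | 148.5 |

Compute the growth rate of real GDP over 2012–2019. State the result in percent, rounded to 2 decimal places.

Real GDP 2012 = 5294.1 / 1.131 = 4680.90.
Real GDP 2019 = 9613.9 / 1.485 = 6474.01.
Real growth = 6474.01 / 4680.90 − 1 = 0.3831.

38.31%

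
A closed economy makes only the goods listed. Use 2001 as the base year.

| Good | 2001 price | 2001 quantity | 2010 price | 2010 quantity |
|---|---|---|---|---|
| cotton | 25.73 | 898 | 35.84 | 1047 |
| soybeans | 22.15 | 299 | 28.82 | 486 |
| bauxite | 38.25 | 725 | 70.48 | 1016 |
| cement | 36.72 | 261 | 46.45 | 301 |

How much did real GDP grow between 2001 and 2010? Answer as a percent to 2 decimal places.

Real GDP 2001 = Nominal GDP 2001 = 25.73·898 + 22.15·299 + 38.25·725 + 36.72·261 = 67043.56.
Real GDP 2010 (at 2001 prices) = 25.73·1047 + 22.15·486 + 38.25·1016 + 36.72·301 = 87618.93.
Real growth = 87618.93/67043.56 − 1 = 0.3069.

30.69%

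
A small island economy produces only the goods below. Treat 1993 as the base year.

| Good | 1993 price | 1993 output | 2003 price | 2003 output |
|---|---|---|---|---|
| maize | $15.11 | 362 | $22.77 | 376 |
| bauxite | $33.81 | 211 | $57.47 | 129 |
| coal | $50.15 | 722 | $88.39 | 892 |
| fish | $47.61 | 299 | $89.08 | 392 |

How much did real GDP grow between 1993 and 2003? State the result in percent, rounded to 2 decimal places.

16.48%

Real GDP 1993 = Nominal GDP 1993 = 15.11·362 + 33.81·211 + 50.15·722 + 47.61·299 = 63047.42.
Real GDP 2003 (at 1993 prices) = 15.11·376 + 33.81·129 + 50.15·892 + 47.61·392 = 73439.77.
Real growth = 73439.77/63047.42 − 1 = 0.1648.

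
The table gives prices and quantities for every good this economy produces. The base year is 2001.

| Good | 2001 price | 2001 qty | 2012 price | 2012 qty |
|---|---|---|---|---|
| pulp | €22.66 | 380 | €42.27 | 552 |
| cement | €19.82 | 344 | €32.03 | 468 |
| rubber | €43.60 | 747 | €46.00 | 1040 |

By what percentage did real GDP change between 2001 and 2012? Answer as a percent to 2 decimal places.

Real GDP 2001 = Nominal GDP 2001 = 22.66·380 + 19.82·344 + 43.60·747 = 47998.08.
Real GDP 2012 (at 2001 prices) = 22.66·552 + 19.82·468 + 43.60·1040 = 67128.08.
Real growth = 67128.08/47998.08 − 1 = 0.3986.

39.86%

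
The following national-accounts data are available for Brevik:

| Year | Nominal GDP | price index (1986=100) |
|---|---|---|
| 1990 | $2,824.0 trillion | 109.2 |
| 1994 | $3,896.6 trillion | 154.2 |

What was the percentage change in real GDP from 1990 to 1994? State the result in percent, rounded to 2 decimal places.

Real GDP 1990 = 2824.0 / 1.092 = 2586.08.
Real GDP 1994 = 3896.6 / 1.542 = 2526.98.
Real growth = 2526.98 / 2586.08 − 1 = -0.0229.

-2.29%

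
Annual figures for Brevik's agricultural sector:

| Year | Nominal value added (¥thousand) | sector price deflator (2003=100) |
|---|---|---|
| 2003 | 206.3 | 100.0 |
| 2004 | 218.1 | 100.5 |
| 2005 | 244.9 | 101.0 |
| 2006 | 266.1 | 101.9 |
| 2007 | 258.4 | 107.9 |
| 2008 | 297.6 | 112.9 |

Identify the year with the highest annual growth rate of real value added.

2004: real = 218.1/1.005 = 217.01; growth vs 2003 (206.30) = 5.19%.
2005: real = 244.9/1.010 = 242.48; growth vs 2004 (217.01) = 11.74%.
2006: real = 266.1/1.019 = 261.14; growth vs 2005 (242.48) = 7.70%.
2007: real = 258.4/1.079 = 239.48; growth vs 2006 (261.14) = -8.29%.
2008: real = 297.6/1.129 = 263.60; growth vs 2007 (239.48) = 10.07%.

2005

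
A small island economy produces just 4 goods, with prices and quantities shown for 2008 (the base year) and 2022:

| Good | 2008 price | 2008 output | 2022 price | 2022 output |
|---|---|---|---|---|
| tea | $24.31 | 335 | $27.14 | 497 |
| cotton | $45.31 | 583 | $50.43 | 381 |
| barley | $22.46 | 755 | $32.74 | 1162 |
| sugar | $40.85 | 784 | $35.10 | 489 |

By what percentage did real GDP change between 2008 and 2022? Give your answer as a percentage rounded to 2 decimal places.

Real GDP 2008 = Nominal GDP 2008 = 24.31·335 + 45.31·583 + 22.46·755 + 40.85·784 = 83543.28.
Real GDP 2022 (at 2008 prices) = 24.31·497 + 45.31·381 + 22.46·1162 + 40.85·489 = 75419.35.
Real growth = 75419.35/83543.28 − 1 = -0.0972.

-9.72%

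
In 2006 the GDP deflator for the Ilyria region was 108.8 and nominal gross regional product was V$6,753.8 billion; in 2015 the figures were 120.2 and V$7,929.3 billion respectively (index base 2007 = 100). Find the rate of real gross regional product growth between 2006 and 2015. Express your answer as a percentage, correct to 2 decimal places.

Real gross regional product 2006 = 6753.8 / 1.088 = 6207.54.
Real gross regional product 2015 = 7929.3 / 1.202 = 6596.76.
Real growth = 6596.76 / 6207.54 − 1 = 0.0627.

6.27%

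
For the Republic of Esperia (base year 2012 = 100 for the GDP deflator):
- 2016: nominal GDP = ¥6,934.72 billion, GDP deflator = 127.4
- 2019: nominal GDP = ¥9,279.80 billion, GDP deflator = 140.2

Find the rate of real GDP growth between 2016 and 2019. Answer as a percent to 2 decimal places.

Real GDP 2016 = 6934.72 / 1.274 = 5443.27.
Real GDP 2019 = 9279.80 / 1.402 = 6618.97.
Real growth = 6618.97 / 5443.27 − 1 = 0.2160.

21.60%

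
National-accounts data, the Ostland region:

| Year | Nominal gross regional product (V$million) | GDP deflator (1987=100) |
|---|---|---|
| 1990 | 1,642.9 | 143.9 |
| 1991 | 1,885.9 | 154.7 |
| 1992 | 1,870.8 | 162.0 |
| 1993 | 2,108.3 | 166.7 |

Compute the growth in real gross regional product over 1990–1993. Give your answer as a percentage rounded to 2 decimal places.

Real gross regional product 1990 = 1642.9/1.439 = 1141.70.
Real gross regional product 1993 = 2108.3/1.667 = 1264.73.
Change = 1264.73/1141.70 − 1 = 0.1078.

10.78%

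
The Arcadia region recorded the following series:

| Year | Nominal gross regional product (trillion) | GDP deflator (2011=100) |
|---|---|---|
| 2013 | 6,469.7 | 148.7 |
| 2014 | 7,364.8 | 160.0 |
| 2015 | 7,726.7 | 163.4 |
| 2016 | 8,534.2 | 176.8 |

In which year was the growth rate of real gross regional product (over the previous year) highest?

2014

2014: real = 7364.8/1.600 = 4603.00; growth vs 2013 (4350.84) = 5.80%.
2015: real = 7726.7/1.634 = 4728.70; growth vs 2014 (4603.00) = 2.73%.
2016: real = 8534.2/1.768 = 4827.04; growth vs 2015 (4728.70) = 2.08%.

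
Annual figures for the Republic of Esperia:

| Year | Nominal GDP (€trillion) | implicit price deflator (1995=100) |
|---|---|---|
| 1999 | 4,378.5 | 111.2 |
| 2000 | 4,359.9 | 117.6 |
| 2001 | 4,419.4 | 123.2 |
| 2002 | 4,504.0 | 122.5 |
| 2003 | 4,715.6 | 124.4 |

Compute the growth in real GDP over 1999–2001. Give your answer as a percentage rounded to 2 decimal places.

-8.90%

Real GDP 1999 = 4378.5/1.112 = 3937.50.
Real GDP 2001 = 4419.4/1.232 = 3587.18.
Change = 3587.18/3937.50 − 1 = -0.0890.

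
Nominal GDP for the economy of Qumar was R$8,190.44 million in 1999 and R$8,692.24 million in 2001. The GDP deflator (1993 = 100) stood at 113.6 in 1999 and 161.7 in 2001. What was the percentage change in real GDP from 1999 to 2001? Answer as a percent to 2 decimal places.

-25.44%

Real GDP 1999 = 8190.44 / 1.136 = 7209.89.
Real GDP 2001 = 8692.24 / 1.617 = 5375.53.
Real growth = 5375.53 / 7209.89 − 1 = -0.2544.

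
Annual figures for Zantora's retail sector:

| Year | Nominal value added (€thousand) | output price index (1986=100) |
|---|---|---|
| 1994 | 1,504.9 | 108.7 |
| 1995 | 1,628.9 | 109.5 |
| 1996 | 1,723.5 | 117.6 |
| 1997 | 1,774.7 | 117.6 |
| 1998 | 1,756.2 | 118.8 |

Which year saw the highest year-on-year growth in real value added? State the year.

1995: real = 1628.9/1.095 = 1487.58; growth vs 1994 (1384.45) = 7.45%.
1996: real = 1723.5/1.176 = 1465.56; growth vs 1995 (1487.58) = -1.48%.
1997: real = 1774.7/1.176 = 1509.10; growth vs 1996 (1465.56) = 2.97%.
1998: real = 1756.2/1.188 = 1478.28; growth vs 1997 (1509.10) = -2.04%.

1995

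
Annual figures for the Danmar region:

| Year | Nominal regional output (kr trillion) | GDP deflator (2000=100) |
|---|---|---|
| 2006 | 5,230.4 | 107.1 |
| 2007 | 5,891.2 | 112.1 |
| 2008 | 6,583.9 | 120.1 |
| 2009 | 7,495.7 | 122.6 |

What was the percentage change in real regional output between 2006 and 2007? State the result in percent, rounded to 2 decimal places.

7.61%

Real regional output 2006 = 5230.4/1.071 = 4883.66.
Real regional output 2007 = 5891.2/1.121 = 5255.31.
Change = 5255.31/4883.66 − 1 = 0.0761.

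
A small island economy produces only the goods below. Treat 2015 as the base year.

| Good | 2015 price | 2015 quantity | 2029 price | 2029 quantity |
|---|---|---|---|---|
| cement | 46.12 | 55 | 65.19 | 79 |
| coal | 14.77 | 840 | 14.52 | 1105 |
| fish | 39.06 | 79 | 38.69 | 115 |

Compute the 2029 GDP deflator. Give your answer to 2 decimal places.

104.86

Nominal GDP 2029 = 65.19·79 + 14.52·1105 + 38.69·115 = 25643.96.
Real GDP 2029 (at 2015 prices) = 46.12·79 + 14.77·1105 + 39.06·115 = 24456.23.
Deflator = Nominal/Real × 100 = 25643.96/24456.23 × 100 = 104.857.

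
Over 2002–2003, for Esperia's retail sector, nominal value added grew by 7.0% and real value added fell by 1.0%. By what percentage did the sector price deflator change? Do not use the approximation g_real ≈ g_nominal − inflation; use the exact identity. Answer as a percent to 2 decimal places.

(1 + g_nom) = (1 + g_real)(1 + π), so π = 1.0700 / 0.9900 − 1 = 0.08081.

8.08%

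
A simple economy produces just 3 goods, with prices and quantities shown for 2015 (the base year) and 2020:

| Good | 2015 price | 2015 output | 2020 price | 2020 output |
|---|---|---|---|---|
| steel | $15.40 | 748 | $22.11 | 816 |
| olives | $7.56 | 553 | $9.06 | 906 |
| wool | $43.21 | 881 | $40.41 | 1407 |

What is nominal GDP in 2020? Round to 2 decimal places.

Nominal GDP 2020 = Σ (p_2020 × q_2020) = 22.11·816 + 9.06·906 + 40.41·1407 = 83106.99.

$83106.99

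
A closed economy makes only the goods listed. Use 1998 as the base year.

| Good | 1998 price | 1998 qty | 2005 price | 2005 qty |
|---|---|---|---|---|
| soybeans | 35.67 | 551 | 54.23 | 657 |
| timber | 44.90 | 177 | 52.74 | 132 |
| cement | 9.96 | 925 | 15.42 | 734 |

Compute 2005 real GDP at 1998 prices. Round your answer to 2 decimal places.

36672.63

Real GDP 2005 = Σ (p_1998 × q_2005) = 35.67·657 + 44.90·132 + 9.96·734 = 36672.63.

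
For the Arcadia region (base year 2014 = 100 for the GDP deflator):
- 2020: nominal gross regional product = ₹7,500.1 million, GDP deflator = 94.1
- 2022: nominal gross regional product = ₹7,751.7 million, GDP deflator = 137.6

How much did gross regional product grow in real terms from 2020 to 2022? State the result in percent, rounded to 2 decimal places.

Real gross regional product 2020 = 7500.1 / 0.941 = 7970.35.
Real gross regional product 2022 = 7751.7 / 1.376 = 5633.50.
Real growth = 5633.50 / 7970.35 − 1 = -0.2932.

-29.32%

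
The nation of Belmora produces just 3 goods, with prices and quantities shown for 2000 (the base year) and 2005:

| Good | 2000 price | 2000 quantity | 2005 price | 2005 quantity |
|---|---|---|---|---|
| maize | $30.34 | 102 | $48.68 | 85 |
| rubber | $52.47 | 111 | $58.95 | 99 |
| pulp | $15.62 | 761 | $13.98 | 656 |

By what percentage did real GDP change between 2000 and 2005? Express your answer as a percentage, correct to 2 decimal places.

-13.39%

Real GDP 2000 = Nominal GDP 2000 = 30.34·102 + 52.47·111 + 15.62·761 = 20805.67.
Real GDP 2005 (at 2000 prices) = 30.34·85 + 52.47·99 + 15.62·656 = 18020.15.
Real growth = 18020.15/20805.67 − 1 = -0.1339.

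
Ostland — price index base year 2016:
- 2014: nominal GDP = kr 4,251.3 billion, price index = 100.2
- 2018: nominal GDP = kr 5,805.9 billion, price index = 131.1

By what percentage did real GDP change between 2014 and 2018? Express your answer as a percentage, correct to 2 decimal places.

Deflate each year: 2014 → 4251.3/1.002 = 4242.81; 2018 → 5805.9/1.311 = 4428.60.
So real GDP changed by 4428.60/4242.81 − 1 = 0.0438, i.e. 4.38%.

4.38%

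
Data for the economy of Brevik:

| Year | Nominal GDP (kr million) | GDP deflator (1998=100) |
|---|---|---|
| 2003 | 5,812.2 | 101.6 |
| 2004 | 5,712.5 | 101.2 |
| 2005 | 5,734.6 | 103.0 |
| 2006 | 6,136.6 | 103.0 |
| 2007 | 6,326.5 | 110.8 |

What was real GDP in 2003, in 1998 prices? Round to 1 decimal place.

kr 5,720.7 million

Real GDP 2003 = 5812.2 / 1.016 = 5720.67.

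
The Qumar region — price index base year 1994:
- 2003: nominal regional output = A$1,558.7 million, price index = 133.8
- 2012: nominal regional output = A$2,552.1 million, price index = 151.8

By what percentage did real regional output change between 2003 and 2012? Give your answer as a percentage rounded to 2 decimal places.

Real regional output 2003 = 1558.7 / 1.338 = 1164.95.
Real regional output 2012 = 2552.1 / 1.518 = 1681.23.
Real growth = 1681.23 / 1164.95 − 1 = 0.4432.

44.32%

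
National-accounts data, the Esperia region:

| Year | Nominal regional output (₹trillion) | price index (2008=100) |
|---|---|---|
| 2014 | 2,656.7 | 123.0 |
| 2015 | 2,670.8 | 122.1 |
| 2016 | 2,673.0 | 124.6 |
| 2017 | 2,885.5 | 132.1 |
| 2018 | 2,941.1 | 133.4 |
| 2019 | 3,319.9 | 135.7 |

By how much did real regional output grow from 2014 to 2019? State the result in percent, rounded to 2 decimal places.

13.27%

Real regional output 2014 = 2656.7/1.230 = 2159.92.
Real regional output 2019 = 3319.9/1.357 = 2446.50.
Change = 2446.50/2159.92 − 1 = 0.1327.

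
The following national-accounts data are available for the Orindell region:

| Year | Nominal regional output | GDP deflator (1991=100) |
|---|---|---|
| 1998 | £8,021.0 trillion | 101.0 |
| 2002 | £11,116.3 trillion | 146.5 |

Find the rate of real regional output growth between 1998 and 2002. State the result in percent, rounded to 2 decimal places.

Real regional output 1998 = 8021.0 / 1.010 = 7941.58.
Real regional output 2002 = 11116.3 / 1.465 = 7587.92.
Real growth = 7587.92 / 7941.58 − 1 = -0.0445.

-4.45%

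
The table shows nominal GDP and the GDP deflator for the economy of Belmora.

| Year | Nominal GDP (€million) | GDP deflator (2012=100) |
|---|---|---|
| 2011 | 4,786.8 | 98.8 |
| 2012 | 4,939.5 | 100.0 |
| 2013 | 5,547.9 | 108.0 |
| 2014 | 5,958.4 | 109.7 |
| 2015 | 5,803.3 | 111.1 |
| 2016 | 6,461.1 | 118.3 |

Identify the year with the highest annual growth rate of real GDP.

2014

2012: real = 4939.5/1.000 = 4939.50; growth vs 2011 (4844.94) = 1.95%.
2013: real = 5547.9/1.080 = 5136.94; growth vs 2012 (4939.50) = 4.00%.
2014: real = 5958.4/1.097 = 5431.54; growth vs 2013 (5136.94) = 5.73%.
2015: real = 5803.3/1.111 = 5223.49; growth vs 2014 (5431.54) = -3.83%.
2016: real = 6461.1/1.183 = 5461.62; growth vs 2015 (5223.49) = 4.56%.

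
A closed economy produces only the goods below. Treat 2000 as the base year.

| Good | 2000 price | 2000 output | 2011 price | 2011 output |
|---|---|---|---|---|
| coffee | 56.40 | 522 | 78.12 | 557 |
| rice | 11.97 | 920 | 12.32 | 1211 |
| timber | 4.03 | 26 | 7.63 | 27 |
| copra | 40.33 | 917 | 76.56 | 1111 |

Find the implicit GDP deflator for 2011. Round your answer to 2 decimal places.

158.21

Nominal GDP 2011 = 78.12·557 + 12.32·1211 + 7.63·27 + 76.56·1111 = 143696.53.
Real GDP 2011 (at 2000 prices) = 56.40·557 + 11.97·1211 + 4.03·27 + 40.33·1111 = 90825.91.
Deflator = Nominal/Real × 100 = 143696.53/90825.91 × 100 = 158.211.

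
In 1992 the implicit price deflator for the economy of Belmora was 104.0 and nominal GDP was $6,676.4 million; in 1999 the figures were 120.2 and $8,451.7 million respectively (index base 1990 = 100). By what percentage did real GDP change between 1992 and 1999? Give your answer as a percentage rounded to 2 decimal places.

9.53%

Real GDP 1992 = 6676.4 / 1.040 = 6419.62.
Real GDP 1999 = 8451.7 / 1.202 = 7031.36.
Real growth = 7031.36 / 6419.62 − 1 = 0.0953.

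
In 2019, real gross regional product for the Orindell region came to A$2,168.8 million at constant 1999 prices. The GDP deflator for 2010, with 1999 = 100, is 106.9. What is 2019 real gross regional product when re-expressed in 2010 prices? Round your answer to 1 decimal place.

Real gross regional product in 2010 prices = Real gross regional product in 1999 prices × (P_2010/P_1999) = 2168.8 × 1.069 = 2318.45.

A$2,318.4 million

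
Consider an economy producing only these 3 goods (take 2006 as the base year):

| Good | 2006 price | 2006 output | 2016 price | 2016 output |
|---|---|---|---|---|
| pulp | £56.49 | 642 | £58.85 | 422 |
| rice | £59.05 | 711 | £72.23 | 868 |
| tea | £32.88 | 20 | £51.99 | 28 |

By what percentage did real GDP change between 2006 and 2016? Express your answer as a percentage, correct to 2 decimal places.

-3.67%

Real GDP 2006 = Nominal GDP 2006 = 56.49·642 + 59.05·711 + 32.88·20 = 78908.73.
Real GDP 2016 (at 2006 prices) = 56.49·422 + 59.05·868 + 32.88·28 = 76014.82.
Real growth = 76014.82/78908.73 − 1 = -0.0367.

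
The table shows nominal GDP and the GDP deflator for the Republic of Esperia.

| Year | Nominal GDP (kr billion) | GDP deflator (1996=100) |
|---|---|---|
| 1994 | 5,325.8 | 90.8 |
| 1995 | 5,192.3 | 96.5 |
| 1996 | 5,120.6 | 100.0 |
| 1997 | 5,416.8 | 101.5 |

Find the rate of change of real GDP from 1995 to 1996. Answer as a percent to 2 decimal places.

Real GDP 1995 = 5192.3/0.965 = 5380.62.
Real GDP 1996 = 5120.6/1.000 = 5120.60.
Change = 5120.60/5380.62 − 1 = -0.0483.

-4.83%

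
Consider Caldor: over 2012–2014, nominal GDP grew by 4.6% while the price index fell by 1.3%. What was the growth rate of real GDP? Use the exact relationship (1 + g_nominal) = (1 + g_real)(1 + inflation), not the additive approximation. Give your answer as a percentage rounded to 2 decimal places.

(1 + g_nom) = (1 + g_real)(1 + π), so g_real = 1.0460 / 0.9870 − 1 = 0.05978.

5.98%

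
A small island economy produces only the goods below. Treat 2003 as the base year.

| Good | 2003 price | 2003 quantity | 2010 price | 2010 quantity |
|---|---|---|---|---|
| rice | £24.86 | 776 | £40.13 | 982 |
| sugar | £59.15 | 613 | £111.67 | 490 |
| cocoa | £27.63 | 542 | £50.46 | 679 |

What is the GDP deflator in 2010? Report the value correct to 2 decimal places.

177.93

Nominal GDP 2010 = 40.13·982 + 111.67·490 + 50.46·679 = 128388.30.
Real GDP 2010 (at 2003 prices) = 24.86·982 + 59.15·490 + 27.63·679 = 72156.79.
Deflator = Nominal/Real × 100 = 128388.30/72156.79 × 100 = 177.930.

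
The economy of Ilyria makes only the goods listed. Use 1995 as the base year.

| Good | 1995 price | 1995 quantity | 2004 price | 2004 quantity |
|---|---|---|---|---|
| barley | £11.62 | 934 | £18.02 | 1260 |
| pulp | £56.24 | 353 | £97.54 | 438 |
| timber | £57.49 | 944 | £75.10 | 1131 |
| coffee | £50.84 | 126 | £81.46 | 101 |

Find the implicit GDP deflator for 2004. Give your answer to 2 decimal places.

144.93

Nominal GDP 2004 = 18.02·1260 + 97.54·438 + 75.10·1131 + 81.46·101 = 158593.28.
Real GDP 2004 (at 1995 prices) = 11.62·1260 + 56.24·438 + 57.49·1131 + 50.84·101 = 109430.35.
Deflator = Nominal/Real × 100 = 158593.28/109430.35 × 100 = 144.926.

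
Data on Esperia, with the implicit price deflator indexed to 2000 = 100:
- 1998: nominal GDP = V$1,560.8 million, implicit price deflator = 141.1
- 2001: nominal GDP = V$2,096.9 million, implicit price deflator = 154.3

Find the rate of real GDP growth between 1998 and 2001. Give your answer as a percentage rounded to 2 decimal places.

22.85%

Real GDP 1998 = 1560.8 / 1.411 = 1106.17.
Real GDP 2001 = 2096.9 / 1.543 = 1358.98.
Real growth = 1358.98 / 1106.17 − 1 = 0.2285.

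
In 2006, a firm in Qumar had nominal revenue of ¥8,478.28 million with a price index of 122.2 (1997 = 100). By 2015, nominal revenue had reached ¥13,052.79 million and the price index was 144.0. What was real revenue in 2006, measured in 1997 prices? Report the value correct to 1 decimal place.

¥6,938.0 million

Real revenue = Nominal / (price index/100) = 8478.28 / 1.222 = 6938.04.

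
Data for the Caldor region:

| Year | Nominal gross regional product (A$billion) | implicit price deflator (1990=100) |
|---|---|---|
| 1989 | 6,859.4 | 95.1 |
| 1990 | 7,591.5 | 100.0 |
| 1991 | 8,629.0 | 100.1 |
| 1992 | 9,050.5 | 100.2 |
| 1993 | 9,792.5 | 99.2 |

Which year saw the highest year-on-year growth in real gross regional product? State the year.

1991

1990: real = 7591.5/1.000 = 7591.50; growth vs 1989 (7212.83) = 5.25%.
1991: real = 8629.0/1.001 = 8620.38; growth vs 1990 (7591.50) = 13.55%.
1992: real = 9050.5/1.002 = 9032.44; growth vs 1991 (8620.38) = 4.78%.
1993: real = 9792.5/0.992 = 9871.47; growth vs 1992 (9032.44) = 9.29%.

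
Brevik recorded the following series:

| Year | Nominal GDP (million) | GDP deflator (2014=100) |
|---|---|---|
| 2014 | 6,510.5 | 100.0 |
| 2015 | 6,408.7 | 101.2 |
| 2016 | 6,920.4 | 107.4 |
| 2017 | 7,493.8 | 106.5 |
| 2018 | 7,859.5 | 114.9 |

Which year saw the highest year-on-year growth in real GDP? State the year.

2015: real = 6408.7/1.012 = 6332.71; growth vs 2014 (6510.50) = -2.73%.
2016: real = 6920.4/1.074 = 6443.58; growth vs 2015 (6332.71) = 1.75%.
2017: real = 7493.8/1.065 = 7036.43; growth vs 2016 (6443.58) = 9.20%.
2018: real = 7859.5/1.149 = 6840.30; growth vs 2017 (7036.43) = -2.79%.

2017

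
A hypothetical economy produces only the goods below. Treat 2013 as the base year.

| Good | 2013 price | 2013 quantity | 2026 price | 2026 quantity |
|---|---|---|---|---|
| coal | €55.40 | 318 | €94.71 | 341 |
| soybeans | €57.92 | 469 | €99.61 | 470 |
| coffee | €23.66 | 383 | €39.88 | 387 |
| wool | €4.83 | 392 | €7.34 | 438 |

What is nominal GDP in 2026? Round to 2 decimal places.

€97761.29

Nominal GDP 2026 = Σ (p_2026 × q_2026) = 94.71·341 + 99.61·470 + 39.88·387 + 7.34·438 = 97761.29.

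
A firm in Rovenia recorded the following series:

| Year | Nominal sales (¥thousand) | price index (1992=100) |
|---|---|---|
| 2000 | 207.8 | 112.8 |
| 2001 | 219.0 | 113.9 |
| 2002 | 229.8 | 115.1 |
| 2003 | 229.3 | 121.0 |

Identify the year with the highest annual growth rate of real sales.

2001: real = 219.0/1.139 = 192.27; growth vs 2000 (184.22) = 4.37%.
2002: real = 229.8/1.151 = 199.65; growth vs 2001 (192.27) = 3.84%.
2003: real = 229.3/1.210 = 189.50; growth vs 2002 (199.65) = -5.08%.

2001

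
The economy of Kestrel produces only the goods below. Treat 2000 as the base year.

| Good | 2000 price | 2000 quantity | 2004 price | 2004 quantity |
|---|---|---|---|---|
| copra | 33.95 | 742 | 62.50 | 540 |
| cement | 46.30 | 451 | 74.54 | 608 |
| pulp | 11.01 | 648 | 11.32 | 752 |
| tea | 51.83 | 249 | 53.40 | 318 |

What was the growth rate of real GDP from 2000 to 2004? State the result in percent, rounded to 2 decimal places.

Real GDP 2000 = Nominal GDP 2000 = 33.95·742 + 46.30·451 + 11.01·648 + 51.83·249 = 66112.35.
Real GDP 2004 (at 2000 prices) = 33.95·540 + 46.30·608 + 11.01·752 + 51.83·318 = 71244.86.
Real growth = 71244.86/66112.35 − 1 = 0.0776.

7.76%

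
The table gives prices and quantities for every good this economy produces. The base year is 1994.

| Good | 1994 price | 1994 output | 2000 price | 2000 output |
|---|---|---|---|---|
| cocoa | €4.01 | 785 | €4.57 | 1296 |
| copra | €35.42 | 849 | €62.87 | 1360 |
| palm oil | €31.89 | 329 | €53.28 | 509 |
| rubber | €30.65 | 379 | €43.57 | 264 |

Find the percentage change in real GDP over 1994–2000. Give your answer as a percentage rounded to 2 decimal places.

Real GDP 1994 = Nominal GDP 1994 = 4.01·785 + 35.42·849 + 31.89·329 + 30.65·379 = 55327.59.
Real GDP 2000 (at 1994 prices) = 4.01·1296 + 35.42·1360 + 31.89·509 + 30.65·264 = 77691.77.
Real growth = 77691.77/55327.59 − 1 = 0.4042.

40.42%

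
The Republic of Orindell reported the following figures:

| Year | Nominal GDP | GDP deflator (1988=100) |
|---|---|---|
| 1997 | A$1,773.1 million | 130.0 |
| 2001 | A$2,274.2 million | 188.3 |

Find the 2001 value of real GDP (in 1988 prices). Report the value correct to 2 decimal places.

A$1,207.75 million

Real GDP = Nominal / (GDP deflator/100) = 2274.2 / 1.883 = 1207.75.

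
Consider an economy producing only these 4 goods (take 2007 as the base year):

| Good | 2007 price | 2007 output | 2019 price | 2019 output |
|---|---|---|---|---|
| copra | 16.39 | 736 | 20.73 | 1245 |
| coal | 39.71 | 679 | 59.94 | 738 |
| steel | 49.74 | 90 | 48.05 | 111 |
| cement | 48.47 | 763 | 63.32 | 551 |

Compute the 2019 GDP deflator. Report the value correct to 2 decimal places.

134.57

Nominal GDP 2019 = 20.73·1245 + 59.94·738 + 48.05·111 + 63.32·551 = 110267.44.
Real GDP 2019 (at 2007 prices) = 16.39·1245 + 39.71·738 + 49.74·111 + 48.47·551 = 81939.64.
Deflator = Nominal/Real × 100 = 110267.44/81939.64 × 100 = 134.572.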